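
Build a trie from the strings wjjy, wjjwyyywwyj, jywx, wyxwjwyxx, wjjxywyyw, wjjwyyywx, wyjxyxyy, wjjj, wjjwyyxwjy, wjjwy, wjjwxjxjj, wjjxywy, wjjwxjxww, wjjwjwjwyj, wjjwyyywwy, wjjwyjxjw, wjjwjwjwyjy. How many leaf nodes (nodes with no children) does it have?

Leaves are exactly the stored words that no other stored word extends.
Those words: "jywx", "wjjj", "wjjwjwjwyjy", "wjjwxjxjj", "wjjwxjxww", "wjjwyjxjw", "wjjwyyxwjy", "wjjwyyywwyj", "wjjwyyywx", "wjjxywyyw", "wjjy", "wyjxyxyy", "wyxwjwyxx"
Leaf count: 13

13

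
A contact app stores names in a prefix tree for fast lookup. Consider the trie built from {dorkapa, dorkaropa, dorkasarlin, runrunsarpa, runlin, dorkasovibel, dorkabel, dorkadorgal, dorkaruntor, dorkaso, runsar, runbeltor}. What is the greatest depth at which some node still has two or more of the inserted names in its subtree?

Look for the deepest trie node that still has at least two words in its subtree.
e.g. "dorkaso" and "dorkasovibel" share the prefix "dorkaso" of length 7; no pair shares a longer one.
Longest shared-prefix length: 7

7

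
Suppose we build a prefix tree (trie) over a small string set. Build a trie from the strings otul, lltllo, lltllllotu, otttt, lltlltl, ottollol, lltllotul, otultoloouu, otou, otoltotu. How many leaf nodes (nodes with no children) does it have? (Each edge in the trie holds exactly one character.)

8

Leaves are exactly the stored words that no other stored word extends.
Those words: "lltllllotu", "lltllotul", "lltlltl", "otoltotu", "otou", "ottollol", "otttt", "otultoloouu"
Leaf count: 8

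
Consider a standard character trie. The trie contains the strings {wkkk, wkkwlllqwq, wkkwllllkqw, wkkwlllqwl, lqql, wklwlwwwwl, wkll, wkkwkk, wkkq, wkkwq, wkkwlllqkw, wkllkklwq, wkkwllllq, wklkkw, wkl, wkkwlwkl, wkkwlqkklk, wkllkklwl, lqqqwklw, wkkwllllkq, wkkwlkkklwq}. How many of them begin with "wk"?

19

Traverse to the node for "wk", then collect every word in that subtree.
Words under "wk": wkkk, wkkq, wkkwkk, wkkwlkkklwq, wkkwllllkq, wkkwllllkqw, wkkwllllq, wkkwlllqkw, wkkwlllqwl, wkkwlllqwq, wkkwlqkklk, wkkwlwkl, wkkwq, wkl, wklkkw, wkll, wkllkklwl, wkllkklwq, wklwlwwwwl
Count: 19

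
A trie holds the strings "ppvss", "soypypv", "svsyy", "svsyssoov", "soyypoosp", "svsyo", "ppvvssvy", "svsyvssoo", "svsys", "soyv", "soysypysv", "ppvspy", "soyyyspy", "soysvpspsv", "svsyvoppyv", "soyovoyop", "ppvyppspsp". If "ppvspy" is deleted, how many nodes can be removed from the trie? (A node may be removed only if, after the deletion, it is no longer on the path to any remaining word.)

A node on "ppvspy"'s path can go only if nothing else ends at it or branches off below it.
The suffix "py" (2 nodes) is used only by "ppvspy"; the node for "ppvs" still has the child "s", so pruning stops there.
Nodes removed: 2

2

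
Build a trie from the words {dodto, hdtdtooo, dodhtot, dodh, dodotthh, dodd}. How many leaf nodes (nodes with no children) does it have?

Leaves are exactly the stored words that no other stored word extends.
Those words: "dodd", "dodhtot", "dodotthh", "dodto", "hdtdtooo"
Leaf count: 5

5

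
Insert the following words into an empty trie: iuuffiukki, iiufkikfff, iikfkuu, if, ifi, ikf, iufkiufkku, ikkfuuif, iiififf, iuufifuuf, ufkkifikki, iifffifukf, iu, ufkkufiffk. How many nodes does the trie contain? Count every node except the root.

76

For each word, the new-node count is its length minus the longest prefix already in the trie:
  "iuuffiukki" → 10 new (i, u, u, f, f, i, u, k, k, i)
  "iiufkikfff" → prefix "i" already present; 9 new (i, u, f, k, i, k, f, f, f)
  "iikfkuu" → prefix "ii" already present; 5 new (k, f, k, u, u)
  "if" → prefix "i" already present; 1 new (f)
  "ifi" → prefix "if" already present; 1 new (i)
  "ikf" → prefix "i" already present; 2 new (k, f)
  "iufkiufkku" → prefix "iu" already present; 8 new (f, k, i, u, f, k, k, u)
  "ikkfuuif" → prefix "ik" already present; 6 new (k, f, u, u, i, f)
  "iiififf" → prefix "ii" already present; 5 new (i, f, i, f, f)
  "iuufifuuf" → prefix "iuuf" already present; 5 new (i, f, u, u, f)
  "ufkkifikki" → 10 new (u, f, k, k, i, f, i, k, k, i)
  "iifffifukf" → prefix "ii" already present; 8 new (f, f, f, i, f, u, k, f)
  "iu" → prefix "iu" already present; 0 new (none)
  "ufkkufiffk" → prefix "ufkk" already present; 6 new (u, f, i, f, f, k)
Total nodes = 10 + 9 + 5 + 1 + 1 + 2 + 8 + 6 + 5 + 5 + 10 + 8 + 0 + 6 = 76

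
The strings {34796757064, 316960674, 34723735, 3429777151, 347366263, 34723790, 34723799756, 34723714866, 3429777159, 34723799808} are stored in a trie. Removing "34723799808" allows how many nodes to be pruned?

After clearing the end-marker at "34723799808", prune upward until reaching a node still needed by another word.
The suffix "808" (3 nodes) is used only by "34723799808"; the node for "34723799" still has the child "7", so pruning stops there.
Nodes removed: 3

3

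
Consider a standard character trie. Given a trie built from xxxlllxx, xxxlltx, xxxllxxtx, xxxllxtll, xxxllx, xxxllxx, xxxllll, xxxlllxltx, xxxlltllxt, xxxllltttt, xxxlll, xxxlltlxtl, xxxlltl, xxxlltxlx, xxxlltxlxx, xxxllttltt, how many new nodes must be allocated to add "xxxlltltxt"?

3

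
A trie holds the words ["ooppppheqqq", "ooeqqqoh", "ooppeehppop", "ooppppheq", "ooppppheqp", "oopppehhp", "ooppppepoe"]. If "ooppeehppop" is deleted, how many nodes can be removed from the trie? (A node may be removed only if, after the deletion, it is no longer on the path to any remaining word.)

7

Walk "ooppeehppop" from the leaf back toward the root, removing each node that no remaining word uses.
The suffix "eehppop" (7 nodes) is used only by "ooppeehppop"; the node for "oopp" still has the child "p", so pruning stops there.
Nodes removed: 7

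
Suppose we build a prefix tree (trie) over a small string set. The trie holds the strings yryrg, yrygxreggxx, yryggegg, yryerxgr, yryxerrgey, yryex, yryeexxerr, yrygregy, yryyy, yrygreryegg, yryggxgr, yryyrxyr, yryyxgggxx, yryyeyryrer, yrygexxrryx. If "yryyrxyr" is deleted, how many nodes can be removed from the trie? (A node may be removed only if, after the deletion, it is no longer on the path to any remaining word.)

4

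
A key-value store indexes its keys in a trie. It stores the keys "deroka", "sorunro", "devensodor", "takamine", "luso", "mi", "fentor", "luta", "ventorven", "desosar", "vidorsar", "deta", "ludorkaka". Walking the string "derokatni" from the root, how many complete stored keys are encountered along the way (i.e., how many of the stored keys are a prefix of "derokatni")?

Traverse "derokatni" character by character; count nodes along the way that are marked as word ends.
Prefixes of the query that are stored words: "deroka"
Count: 1

1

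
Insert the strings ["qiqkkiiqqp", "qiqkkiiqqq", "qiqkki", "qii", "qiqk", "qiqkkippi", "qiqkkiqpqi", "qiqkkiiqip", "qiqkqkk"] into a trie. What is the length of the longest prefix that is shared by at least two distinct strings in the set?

9

Look for the deepest trie node that still has at least two words in its subtree.
"qiqkkiiqqp" and "qiqkkiiqqq" agree on "qiqkkiiqq" (9 characters) before diverging; nothing deeper is shared.
Longest shared-prefix length: 9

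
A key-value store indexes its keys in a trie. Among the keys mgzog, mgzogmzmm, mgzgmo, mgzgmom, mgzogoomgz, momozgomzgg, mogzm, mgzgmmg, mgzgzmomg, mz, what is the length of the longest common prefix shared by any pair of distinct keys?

6

Equivalently: take the maximum, over all pairs, of their longest common prefix length.
"mgzgmo" and "mgzgmom" agree on "mgzgmo" (6 characters) before diverging; nothing deeper is shared.
Longest shared-prefix length: 6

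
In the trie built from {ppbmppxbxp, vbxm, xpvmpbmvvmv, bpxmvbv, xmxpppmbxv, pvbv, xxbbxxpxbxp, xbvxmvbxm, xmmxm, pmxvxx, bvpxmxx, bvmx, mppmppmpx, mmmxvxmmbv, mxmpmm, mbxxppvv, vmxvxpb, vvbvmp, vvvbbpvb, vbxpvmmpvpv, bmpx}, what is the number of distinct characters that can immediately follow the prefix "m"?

4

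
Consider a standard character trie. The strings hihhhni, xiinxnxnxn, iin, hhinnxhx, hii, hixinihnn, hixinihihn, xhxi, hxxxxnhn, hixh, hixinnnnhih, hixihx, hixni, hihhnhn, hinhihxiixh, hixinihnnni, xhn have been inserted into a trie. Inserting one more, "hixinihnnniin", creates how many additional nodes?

2

"hixinihnnni" is already a path in the trie; the remaining "in" must be added.
New nodes needed: |"hixinihnnniin"| − 11 = 13 − 11 = 2.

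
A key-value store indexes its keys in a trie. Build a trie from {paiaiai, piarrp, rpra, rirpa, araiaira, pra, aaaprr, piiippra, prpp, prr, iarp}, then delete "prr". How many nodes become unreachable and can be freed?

1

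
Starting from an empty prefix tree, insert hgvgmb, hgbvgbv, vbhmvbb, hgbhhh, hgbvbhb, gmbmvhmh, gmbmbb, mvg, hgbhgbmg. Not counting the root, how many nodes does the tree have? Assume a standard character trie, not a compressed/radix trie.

41

Insert word by word; a character creates a node only if that edge doesn't already exist:
  "hgvgmb" → 6 new (h, g, v, g, m, b)
  "hgbvgbv" → prefix "hg" already present; 5 new (b, v, g, b, v)
  "vbhmvbb" → 7 new (v, b, h, m, v, b, b)
  "hgbhhh" → prefix "hgb" already present; 3 new (h, h, h)
  "hgbvbhb" → prefix "hgbv" already present; 3 new (b, h, b)
  "gmbmvhmh" → 8 new (g, m, b, m, v, h, m, h)
  "gmbmbb" → prefix "gmbm" already present; 2 new (b, b)
  "mvg" → 3 new (m, v, g)
  "hgbhgbmg" → prefix "hgbh" already present; 4 new (g, b, m, g)
Total nodes = 6 + 5 + 7 + 3 + 3 + 8 + 2 + 3 + 4 = 41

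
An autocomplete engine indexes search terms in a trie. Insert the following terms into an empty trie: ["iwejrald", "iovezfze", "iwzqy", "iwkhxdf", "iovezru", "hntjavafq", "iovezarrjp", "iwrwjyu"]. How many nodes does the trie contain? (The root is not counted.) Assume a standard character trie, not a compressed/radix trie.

Count nodes per top-level branch (shared prefixes stored once):
  'h'-branch (hntjavafq): 9 nodes
  'i'-branch (iovezarrjp, iovezfze, iovezru, iwejrald, iwkhxdf, iwrwjyu, iwzqy): 35 nodes
Sum: 44

44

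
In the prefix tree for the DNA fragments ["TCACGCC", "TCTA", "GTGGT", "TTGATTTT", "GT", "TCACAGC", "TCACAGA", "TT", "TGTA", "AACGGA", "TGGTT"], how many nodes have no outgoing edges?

9

Leaves are exactly the stored words that no other stored word extends.
Those words: "AACGGA", "GTGGT", "TCACAGA", "TCACAGC", "TCACGCC", "TCTA", "TGGTT", "TGTA", "TTGATTTT"
Leaf count: 9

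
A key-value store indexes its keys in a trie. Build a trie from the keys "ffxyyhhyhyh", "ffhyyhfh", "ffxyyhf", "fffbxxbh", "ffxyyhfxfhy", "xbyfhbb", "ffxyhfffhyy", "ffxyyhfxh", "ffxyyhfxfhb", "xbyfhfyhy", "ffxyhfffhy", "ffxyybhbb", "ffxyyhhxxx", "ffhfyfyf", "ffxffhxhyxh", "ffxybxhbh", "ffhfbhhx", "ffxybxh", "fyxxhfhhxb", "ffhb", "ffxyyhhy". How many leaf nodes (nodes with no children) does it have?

17

A leaf is a node with no children — equivalently, the end of a word that is not a proper prefix of any other stored word.
Those words: "fffbxxbh", "ffhb", "ffhfbhhx", "ffhfyfyf", "ffhyyhfh", "ffxffhxhyxh", "ffxybxhbh", "ffxyhfffhyy", "ffxyybhbb", "ffxyyhfxfhb", "ffxyyhfxfhy", "ffxyyhfxh", "ffxyyhhxxx", "ffxyyhhyhyh", "fyxxhfhhxb", "xbyfhbb", "xbyfhfyhy"
Leaf count: 17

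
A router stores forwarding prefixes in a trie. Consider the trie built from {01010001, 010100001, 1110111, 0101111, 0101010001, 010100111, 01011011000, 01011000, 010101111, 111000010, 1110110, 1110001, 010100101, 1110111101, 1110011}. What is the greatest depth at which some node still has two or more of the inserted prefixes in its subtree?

Look for the deepest trie node that still has at least two words in its subtree.
e.g. "010100001" and "01010001" share the prefix "0101000" of length 7; no pair shares a longer one.
Longest shared-prefix length: 7

7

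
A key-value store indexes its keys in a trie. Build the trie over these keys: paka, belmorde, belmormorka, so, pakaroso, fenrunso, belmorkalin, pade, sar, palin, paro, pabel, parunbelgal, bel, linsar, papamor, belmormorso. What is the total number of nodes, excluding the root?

69

Insert word by word; a character creates a node only if that edge doesn't already exist:
  "paka" → 4 new (p, a, k, a)
  "belmorde" → 8 new (b, e, l, m, o, r, d, e)
  "belmormorka" → prefix "belmor" already present; 5 new (m, o, r, k, a)
  "so" → 2 new (s, o)
  "pakaroso" → prefix "paka" already present; 4 new (r, o, s, o)
  "fenrunso" → 8 new (f, e, n, r, u, n, s, o)
  "belmorkalin" → prefix "belmor" already present; 5 new (k, a, l, i, n)
  "pade" → prefix "pa" already present; 2 new (d, e)
  "sar" → prefix "s" already present; 2 new (a, r)
  "palin" → prefix "pa" already present; 3 new (l, i, n)
  "paro" → prefix "pa" already present; 2 new (r, o)
  "pabel" → prefix "pa" already present; 3 new (b, e, l)
  "parunbelgal" → prefix "par" already present; 8 new (u, n, b, e, l, g, a, l)
  "bel" → prefix "bel" already present; 0 new (none)
  "linsar" → 6 new (l, i, n, s, a, r)
  "papamor" → prefix "pa" already present; 5 new (p, a, m, o, r)
  "belmormorso" → prefix "belmormor" already present; 2 new (s, o)
Total nodes = 4 + 8 + 5 + 2 + 4 + 8 + 5 + 2 + 2 + 3 + 2 + 3 + 8 + 0 + 6 + 5 + 2 = 69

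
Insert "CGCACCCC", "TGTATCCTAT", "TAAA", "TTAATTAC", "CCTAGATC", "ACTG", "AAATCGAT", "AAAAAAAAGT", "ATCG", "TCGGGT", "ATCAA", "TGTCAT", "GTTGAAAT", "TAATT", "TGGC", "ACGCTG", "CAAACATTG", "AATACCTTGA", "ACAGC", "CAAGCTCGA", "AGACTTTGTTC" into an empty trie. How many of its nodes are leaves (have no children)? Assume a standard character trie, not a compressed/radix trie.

21

Leaves are exactly the stored words that no other stored word extends.
Those words: "AAAAAAAAGT", "AAATCGAT", "AATACCTTGA", "ACAGC", "ACGCTG", "ACTG", "AGACTTTGTTC", "ATCAA", "ATCG", "CAAACATTG", "CAAGCTCGA", "CCTAGATC", "CGCACCCC", "GTTGAAAT", "TAAA", "TAATT", "TCGGGT", "TGGC", "TGTATCCTAT", "TGTCAT", "TTAATTAC"
Leaf count: 21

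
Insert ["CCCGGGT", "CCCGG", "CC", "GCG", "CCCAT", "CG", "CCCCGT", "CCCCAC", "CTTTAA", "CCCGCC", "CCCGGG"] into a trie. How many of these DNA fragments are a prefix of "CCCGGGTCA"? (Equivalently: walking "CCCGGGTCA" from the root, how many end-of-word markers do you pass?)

4

Walk "CCCGGGTCA" from the root; an end-of-word marker is hit whenever a stored word is a prefix of "CCCGGGTCA".
Prefixes of the query that are stored words: "CC", "CCCGG", "CCCGGG", "CCCGGGT"
Count: 4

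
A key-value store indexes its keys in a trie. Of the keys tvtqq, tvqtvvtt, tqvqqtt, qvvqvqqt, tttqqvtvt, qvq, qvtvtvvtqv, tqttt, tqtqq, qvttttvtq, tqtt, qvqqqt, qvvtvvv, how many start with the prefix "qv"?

6

Walk to "qv"; the words in its subtree are exactly those with that prefix.
Matches: "qvq", "qvqqqt", "qvttttvtq", "qvtvtvvtqv", "qvvqvqqt", "qvvtvvv"
Count: 6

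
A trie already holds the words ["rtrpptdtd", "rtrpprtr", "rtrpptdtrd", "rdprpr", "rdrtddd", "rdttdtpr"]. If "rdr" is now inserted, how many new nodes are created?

0

Every character of "rdr" already lies on an existing path (it is a prefix of some stored word).
No new nodes are needed: 0.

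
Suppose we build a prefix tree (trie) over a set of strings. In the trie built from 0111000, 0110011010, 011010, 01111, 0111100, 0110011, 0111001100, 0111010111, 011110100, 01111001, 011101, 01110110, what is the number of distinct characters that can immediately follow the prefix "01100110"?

1

The children of the "01100110" node are the distinct next characters among strings starting with "01100110".
Distinct next characters after "01100110": 1.
That node has 1 child edge.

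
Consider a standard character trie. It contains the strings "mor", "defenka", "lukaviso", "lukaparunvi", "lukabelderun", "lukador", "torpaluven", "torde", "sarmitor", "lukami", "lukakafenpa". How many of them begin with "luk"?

Traverse to the node for "luk", then collect every word in that subtree.
Matches: "lukabelderun", "lukador", "lukakafenpa", "lukami", "lukaparunvi", "lukaviso"
Count: 6

6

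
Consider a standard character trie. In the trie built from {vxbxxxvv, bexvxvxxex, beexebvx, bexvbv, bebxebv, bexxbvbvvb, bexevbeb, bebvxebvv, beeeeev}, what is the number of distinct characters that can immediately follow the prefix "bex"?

3

Walk "bex" from the root, arriving at one node.
Characters that immediately follow "bex" among the stored strings: {e, v, x}.
That node has 3 child edges.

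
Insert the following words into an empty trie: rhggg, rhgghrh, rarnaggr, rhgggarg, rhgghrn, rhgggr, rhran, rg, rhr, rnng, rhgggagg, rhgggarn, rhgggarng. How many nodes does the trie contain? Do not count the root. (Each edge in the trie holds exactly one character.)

Trie structure (* marks end of a word):
(root)
└─ r
   ├─ a
   │  └─ r
   │     └─ n
   │        └─ a
   │           └─ g
   │              └─ g
   │                 └─ r *
   ├─ g *
   ├─ h
   │  ├─ g
   │  │  └─ g
   │  │     ├─ g *
   │  │     │  ├─ a
   │  │     │  │  ├─ g
   │  │     │  │  │  └─ g *
   │  │     │  │  └─ r
   │  │     │  │     ├─ g *
   │  │     │  │     └─ n *
   │  │     │  │        └─ g *
   │  │     │  └─ r *
   │  │     └─ h
   │  │        └─ r
   │  │           ├─ h *
   │  │           └─ n *
   │  └─ r *
   │     └─ a
   │        └─ n *
   └─ n
      └─ n
         └─ g *
Counting every labelled node above: 31.

31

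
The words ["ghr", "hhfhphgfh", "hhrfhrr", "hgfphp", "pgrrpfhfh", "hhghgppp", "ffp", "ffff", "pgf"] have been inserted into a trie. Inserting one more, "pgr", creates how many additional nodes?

0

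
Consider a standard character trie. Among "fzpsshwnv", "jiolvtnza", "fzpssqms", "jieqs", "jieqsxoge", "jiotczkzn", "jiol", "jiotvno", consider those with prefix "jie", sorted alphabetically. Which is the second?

Words with prefix "jie", in lexicographic order: "jieqs", "jieqsxoge"
The 2nd is jieqsxoge.

jieqsxoge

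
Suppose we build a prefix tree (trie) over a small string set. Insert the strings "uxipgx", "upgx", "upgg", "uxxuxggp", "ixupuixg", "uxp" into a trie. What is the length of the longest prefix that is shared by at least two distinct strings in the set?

The deepest shared node is where two words last agree before diverging.
e.g. "upgg" and "upgx" share the prefix "upg" of length 3; no pair shares a longer one.
Longest shared-prefix length: 3

3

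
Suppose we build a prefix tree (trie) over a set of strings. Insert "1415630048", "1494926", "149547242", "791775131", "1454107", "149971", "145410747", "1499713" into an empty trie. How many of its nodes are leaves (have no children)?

A leaf is a node with no children — equivalently, the end of a word that is not a proper prefix of any other stored word.
Those words: "1415630048", "145410747", "1494926", "149547242", "1499713", "791775131"
Leaf count: 6

6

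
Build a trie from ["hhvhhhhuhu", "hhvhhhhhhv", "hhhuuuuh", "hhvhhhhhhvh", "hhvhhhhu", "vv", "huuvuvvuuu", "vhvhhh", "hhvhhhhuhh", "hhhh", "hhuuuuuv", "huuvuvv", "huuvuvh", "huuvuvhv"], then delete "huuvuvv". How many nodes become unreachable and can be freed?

0

A node on "huuvuvv"'s path can go only if nothing else ends at it or branches off below it.
Every node on "huuvuvv" is still needed (e.g. by "huuvuvvuuu"), so nothing is freed.
Nodes removed: 0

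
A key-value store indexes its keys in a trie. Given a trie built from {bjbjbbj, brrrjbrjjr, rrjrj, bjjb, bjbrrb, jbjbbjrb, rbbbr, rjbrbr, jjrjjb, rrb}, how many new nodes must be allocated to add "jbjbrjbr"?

The longest prefix of "jbjbrjbr" already in the trie is "jbjb" (length 4).
New nodes needed: |"jbjbrjbr"| − 4 = 8 − 4 = 4.

4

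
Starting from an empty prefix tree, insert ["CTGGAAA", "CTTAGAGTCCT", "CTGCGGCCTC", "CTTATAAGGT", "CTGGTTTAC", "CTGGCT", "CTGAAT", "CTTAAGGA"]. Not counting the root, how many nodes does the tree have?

Trace insertions, counting only characters that open a new branch:
  "CTGGAAA" → 7 new (C, T, G, G, A, A, A)
  "CTTAGAGTCCT" → prefix "CT" already present; 9 new (T, A, G, A, G, T, C, C, T)
  "CTGCGGCCTC" → prefix "CTG" already present; 7 new (C, G, G, C, C, T, C)
  "CTTATAAGGT" → prefix "CTTA" already present; 6 new (T, A, A, G, G, T)
  "CTGGTTTAC" → prefix "CTGG" already present; 5 new (T, T, T, A, C)
  "CTGGCT" → prefix "CTGG" already present; 2 new (C, T)
  "CTGAAT" → prefix "CTG" already present; 3 new (A, A, T)
  "CTTAAGGA" → prefix "CTTA" already present; 4 new (A, G, G, A)
Total nodes = 7 + 9 + 7 + 6 + 5 + 2 + 3 + 4 = 43

43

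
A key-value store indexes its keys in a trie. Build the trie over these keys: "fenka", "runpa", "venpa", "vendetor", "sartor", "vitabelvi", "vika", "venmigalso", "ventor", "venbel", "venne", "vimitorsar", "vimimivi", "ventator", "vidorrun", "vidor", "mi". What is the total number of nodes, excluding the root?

For each word, the new-node count is its length minus the longest prefix already in the trie:
  "fenka" → 5 new (f, e, n, k, a)
  "runpa" → 5 new (r, u, n, p, a)
  "venpa" → 5 new (v, e, n, p, a)
  "vendetor" → prefix "ven" already present; 5 new (d, e, t, o, r)
  "sartor" → 6 new (s, a, r, t, o, r)
  "vitabelvi" → prefix "v" already present; 8 new (i, t, a, b, e, l, v, i)
  "vika" → prefix "vi" already present; 2 new (k, a)
  "venmigalso" → prefix "ven" already present; 7 new (m, i, g, a, l, s, o)
  "ventor" → prefix "ven" already present; 3 new (t, o, r)
  "venbel" → prefix "ven" already present; 3 new (b, e, l)
  "venne" → prefix "ven" already present; 2 new (n, e)
  "vimitorsar" → prefix "vi" already present; 8 new (m, i, t, o, r, s, a, r)
  "vimimivi" → prefix "vimi" already present; 4 new (m, i, v, i)
  "ventator" → prefix "vent" already present; 4 new (a, t, o, r)
  "vidorrun" → prefix "vi" already present; 6 new (d, o, r, r, u, n)
  "vidor" → prefix "vidor" already present; 0 new (none)
  "mi" → 2 new (m, i)
Total nodes = 5 + 5 + 5 + 5 + 6 + 8 + 2 + 7 + 3 + 3 + 2 + 8 + 4 + 4 + 6 + 0 + 2 = 75

75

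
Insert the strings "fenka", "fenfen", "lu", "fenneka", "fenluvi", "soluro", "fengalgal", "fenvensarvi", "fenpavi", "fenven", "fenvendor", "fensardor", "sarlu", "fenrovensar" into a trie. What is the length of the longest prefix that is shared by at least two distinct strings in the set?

6

The deepest shared node is where two words last agree before diverging.
e.g. "fenven" and "fenvendor" share the prefix "fenven" of length 6; no pair shares a longer one.
Longest shared-prefix length: 6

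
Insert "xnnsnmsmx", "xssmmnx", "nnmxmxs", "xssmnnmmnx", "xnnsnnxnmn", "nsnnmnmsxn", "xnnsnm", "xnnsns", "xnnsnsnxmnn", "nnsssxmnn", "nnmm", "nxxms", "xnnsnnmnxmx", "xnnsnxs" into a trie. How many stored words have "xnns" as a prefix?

Filter for entries beginning with "xnns":
Matches: "xnnsnm", "xnnsnmsmx", "xnnsnnmnxmx", "xnnsnnxnmn", "xnnsns", "xnnsnsnxmnn", "xnnsnxs"
Count: 7

7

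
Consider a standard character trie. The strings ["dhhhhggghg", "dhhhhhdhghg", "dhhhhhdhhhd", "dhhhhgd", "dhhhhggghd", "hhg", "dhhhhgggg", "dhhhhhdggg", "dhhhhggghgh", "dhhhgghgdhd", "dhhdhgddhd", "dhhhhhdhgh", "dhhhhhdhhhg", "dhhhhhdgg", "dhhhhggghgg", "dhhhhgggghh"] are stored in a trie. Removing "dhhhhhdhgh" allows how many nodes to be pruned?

Walk "dhhhhhdhgh" from the leaf back toward the root, removing each node that no remaining word uses.
Every node on "dhhhhhdhgh" is still needed (e.g. by "dhhhhhdhghg"), so nothing is freed.
Nodes removed: 0

0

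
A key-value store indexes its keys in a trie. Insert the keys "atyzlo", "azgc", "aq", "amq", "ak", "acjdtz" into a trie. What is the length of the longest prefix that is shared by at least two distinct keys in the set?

1

Look for the deepest trie node that still has at least two words in its subtree.
e.g. "acjdtz" and "ak" share the prefix "a" of length 1; no pair shares a longer one.
Longest shared-prefix length: 1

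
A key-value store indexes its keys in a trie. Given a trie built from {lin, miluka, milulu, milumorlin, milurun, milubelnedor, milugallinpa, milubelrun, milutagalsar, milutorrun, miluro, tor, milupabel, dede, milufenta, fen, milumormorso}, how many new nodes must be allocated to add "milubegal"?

"milube" is already a path in the trie; the remaining "gal" must be added.
Each of the 3 remaining characters creates one node.

3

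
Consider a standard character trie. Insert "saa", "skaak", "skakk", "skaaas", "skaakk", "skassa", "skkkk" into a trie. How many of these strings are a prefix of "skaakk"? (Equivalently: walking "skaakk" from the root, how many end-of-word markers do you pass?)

Walk "skaakk" from the root; an end-of-word marker is hit whenever a stored word is a prefix of "skaakk".
Prefixes of the query that are stored words: "skaak", "skaakk"
Count: 2

2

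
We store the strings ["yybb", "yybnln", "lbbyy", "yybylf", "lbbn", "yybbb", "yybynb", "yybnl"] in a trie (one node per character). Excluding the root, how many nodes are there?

Trie structure (* marks end of a word):
(root)
├─ l
│  └─ b
│     └─ b
│        ├─ n *
│        └─ y
│           └─ y *
└─ y
   └─ y
      └─ b
         ├─ b *
         │  └─ b *
         ├─ n
         │  └─ l *
         │     └─ n *
         └─ y
            ├─ l
            │  └─ f *
            └─ n
               └─ b *
Counting every labelled node above: 19.

19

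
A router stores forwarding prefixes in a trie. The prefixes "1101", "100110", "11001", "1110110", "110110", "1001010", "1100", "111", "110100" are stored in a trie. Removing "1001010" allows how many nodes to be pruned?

A node on "1001010"'s path can go only if nothing else ends at it or branches off below it.
The suffix "010" (3 nodes) is used only by "1001010"; the node for "1001" still has the child "1", so pruning stops there.
Nodes removed: 3

3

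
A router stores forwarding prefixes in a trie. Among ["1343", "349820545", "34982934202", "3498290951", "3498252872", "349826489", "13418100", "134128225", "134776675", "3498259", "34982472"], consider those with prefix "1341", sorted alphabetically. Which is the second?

Filter for "1341…" and sort: "134128225", "13418100"
Position 2: 13418100

13418100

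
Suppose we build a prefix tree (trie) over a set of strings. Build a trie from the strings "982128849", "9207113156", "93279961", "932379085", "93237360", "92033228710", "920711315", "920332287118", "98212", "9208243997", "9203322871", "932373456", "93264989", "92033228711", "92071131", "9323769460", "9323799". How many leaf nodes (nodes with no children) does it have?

12

Leaves are exactly the stored words that no other stored word extends.
Those words: "92033228710", "920332287118", "9207113156", "9208243997", "932373456", "93237360", "9323769460", "932379085", "9323799", "93264989", "93279961", "982128849"
Leaf count: 12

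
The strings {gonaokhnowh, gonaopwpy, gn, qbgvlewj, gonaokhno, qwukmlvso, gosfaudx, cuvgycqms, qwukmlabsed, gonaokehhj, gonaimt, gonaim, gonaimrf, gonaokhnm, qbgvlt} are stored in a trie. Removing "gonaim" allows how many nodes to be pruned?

0

A node on "gonaim"'s path can go only if nothing else ends at it or branches off below it.
Every node on "gonaim" is still needed (e.g. by "gonaimt"), so nothing is freed.
Nodes removed: 0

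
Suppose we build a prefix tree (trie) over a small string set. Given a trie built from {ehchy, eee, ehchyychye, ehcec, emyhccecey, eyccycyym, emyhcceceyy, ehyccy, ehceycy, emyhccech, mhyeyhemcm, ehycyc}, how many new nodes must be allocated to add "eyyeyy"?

4

The longest prefix of "eyyeyy" already in the trie is "ey" (length 2).
Each of the 4 remaining characters creates one node.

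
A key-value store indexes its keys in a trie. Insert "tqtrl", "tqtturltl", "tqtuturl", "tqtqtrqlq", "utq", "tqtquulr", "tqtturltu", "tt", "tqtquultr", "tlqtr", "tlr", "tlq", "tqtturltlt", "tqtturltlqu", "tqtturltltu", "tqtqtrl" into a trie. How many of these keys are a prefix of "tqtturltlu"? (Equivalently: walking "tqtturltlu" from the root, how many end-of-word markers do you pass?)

1

Check each prefix of "tqtturltlu" against the stored set — each match is an end-marker on the path.
Prefixes of the query that are stored words: "tqtturltl"
Count: 1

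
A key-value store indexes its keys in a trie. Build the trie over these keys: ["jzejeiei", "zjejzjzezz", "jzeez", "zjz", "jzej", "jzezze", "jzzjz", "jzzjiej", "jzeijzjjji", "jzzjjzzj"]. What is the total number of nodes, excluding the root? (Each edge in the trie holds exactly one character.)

For each word, the new-node count is its length minus the longest prefix already in the trie:
  "jzejeiei" → 8 new (j, z, e, j, e, i, e, i)
  "zjejzjzezz" → 10 new (z, j, e, j, z, j, z, e, z, z)
  "jzeez" → prefix "jze" already present; 2 new (e, z)
  "zjz" → prefix "zj" already present; 1 new (z)
  "jzej" → prefix "jzej" already present; 0 new (none)
  "jzezze" → prefix "jze" already present; 3 new (z, z, e)
  "jzzjz" → prefix "jz" already present; 3 new (z, j, z)
  "jzzjiej" → prefix "jzzj" already present; 3 new (i, e, j)
  "jzeijzjjji" → prefix "jze" already present; 7 new (i, j, z, j, j, j, i)
  "jzzjjzzj" → prefix "jzzj" already present; 4 new (j, z, z, j)
Total nodes = 8 + 10 + 2 + 1 + 0 + 3 + 3 + 3 + 7 + 4 = 41

41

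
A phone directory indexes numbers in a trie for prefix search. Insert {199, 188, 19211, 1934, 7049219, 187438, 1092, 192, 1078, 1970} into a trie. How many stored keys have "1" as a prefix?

9

Walk to "1"; the words in its subtree are exactly those with that prefix.
Words under "1": 1078, 1092, 187438, 188, 192, 19211, 1934, 1970, 199
Count: 9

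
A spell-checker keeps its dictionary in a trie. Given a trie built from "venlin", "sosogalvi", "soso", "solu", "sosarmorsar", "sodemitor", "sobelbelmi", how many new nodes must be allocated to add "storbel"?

6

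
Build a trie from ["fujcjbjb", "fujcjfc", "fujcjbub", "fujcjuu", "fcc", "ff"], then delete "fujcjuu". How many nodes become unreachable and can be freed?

2

Walk "fujcjuu" from the leaf back toward the root, removing each node that no remaining word uses.
The suffix "uu" (2 nodes) is used only by "fujcjuu"; the node for "fujcj" still has the child "b", so pruning stops there.
Nodes removed: 2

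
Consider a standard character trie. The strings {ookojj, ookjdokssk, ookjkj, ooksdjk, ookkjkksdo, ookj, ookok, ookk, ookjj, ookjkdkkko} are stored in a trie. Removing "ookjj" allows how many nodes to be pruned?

A node on "ookjj"'s path can go only if nothing else ends at it or branches off below it.
The suffix "j" (1 node) is used only by "ookjj"; the node for "ookj" still has the child "d", so pruning stops there.
Nodes removed: 1

1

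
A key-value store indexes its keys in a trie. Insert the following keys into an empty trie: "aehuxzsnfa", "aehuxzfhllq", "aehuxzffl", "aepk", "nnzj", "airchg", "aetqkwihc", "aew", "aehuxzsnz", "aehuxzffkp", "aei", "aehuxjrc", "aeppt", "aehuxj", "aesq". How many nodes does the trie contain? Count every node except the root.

47

Trace insertions, counting only characters that open a new branch:
  "aehuxzsnfa" → 10 new (a, e, h, u, x, z, s, n, f, a)
  "aehuxzfhllq" → prefix "aehuxz" already present; 5 new (f, h, l, l, q)
  "aehuxzffl" → prefix "aehuxzf" already present; 2 new (f, l)
  "aepk" → prefix "ae" already present; 2 new (p, k)
  "nnzj" → 4 new (n, n, z, j)
  "airchg" → prefix "a" already present; 5 new (i, r, c, h, g)
  "aetqkwihc" → prefix "ae" already present; 7 new (t, q, k, w, i, h, c)
  "aew" → prefix "ae" already present; 1 new (w)
  "aehuxzsnz" → prefix "aehuxzsn" already present; 1 new (z)
  "aehuxzffkp" → prefix "aehuxzff" already present; 2 new (k, p)
  "aei" → prefix "ae" already present; 1 new (i)
  "aehuxjrc" → prefix "aehux" already present; 3 new (j, r, c)
  "aeppt" → prefix "aep" already present; 2 new (p, t)
  "aehuxj" → prefix "aehuxj" already present; 0 new (none)
  "aesq" → prefix "ae" already present; 2 new (s, q)
Total nodes = 10 + 5 + 2 + 2 + 4 + 5 + 7 + 1 + 1 + 2 + 1 + 3 + 2 + 0 + 2 = 47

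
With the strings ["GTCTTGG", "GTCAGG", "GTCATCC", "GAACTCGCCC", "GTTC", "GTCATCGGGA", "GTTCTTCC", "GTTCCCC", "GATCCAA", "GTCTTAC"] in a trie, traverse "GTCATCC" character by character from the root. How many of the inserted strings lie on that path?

Check each prefix of "GTCATCC" against the stored set — each match is an end-marker on the path.
Prefixes of the query that are stored words: "GTCATCC"
Count: 1

1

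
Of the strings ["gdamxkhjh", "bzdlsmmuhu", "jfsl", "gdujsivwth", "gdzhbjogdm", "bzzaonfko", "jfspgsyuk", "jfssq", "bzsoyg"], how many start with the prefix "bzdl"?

1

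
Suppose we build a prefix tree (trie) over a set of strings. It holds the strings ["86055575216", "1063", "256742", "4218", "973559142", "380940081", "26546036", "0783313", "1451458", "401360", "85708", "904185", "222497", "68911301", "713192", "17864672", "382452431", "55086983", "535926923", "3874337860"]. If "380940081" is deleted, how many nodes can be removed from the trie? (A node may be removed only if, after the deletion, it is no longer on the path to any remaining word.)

7

A node on "380940081"'s path can go only if nothing else ends at it or branches off below it.
The suffix "0940081" (7 nodes) is used only by "380940081"; the node for "38" still has the child "2", so pruning stops there.
Nodes removed: 7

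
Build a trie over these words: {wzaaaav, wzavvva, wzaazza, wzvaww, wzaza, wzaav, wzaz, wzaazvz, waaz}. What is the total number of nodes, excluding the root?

Count nodes per top-level branch (shared prefixes stored once):
  'w'-branch (waaz, wzaaaav, wzaav, wzaazvz, wzaazza, wzavvva, wzaz, wzaza, wzvaww): 26 nodes
Sum: 26

26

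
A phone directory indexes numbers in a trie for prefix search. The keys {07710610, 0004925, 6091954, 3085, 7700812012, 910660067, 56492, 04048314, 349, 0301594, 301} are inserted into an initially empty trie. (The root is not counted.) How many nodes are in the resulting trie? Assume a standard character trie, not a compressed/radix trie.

65

Count nodes per top-level branch (shared prefixes stored once):
  '0'-branch (0004925, 0301594, 04048314, 07710610): 27 nodes
  '3'-branch (301, 3085, 349): 7 nodes
  '5'-branch (56492): 5 nodes
  '6'-branch (6091954): 7 nodes
  '7'-branch (7700812012): 10 nodes
  '9'-branch (910660067): 9 nodes
Sum: 65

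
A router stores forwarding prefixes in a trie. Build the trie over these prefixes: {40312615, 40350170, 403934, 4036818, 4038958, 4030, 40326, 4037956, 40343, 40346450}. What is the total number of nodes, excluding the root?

37

Trie structure (* marks end of a word):
(root)
└─ 4
   └─ 0
      └─ 3
         ├─ 0 *
         ├─ 1
         │  └─ 2
         │     └─ 6
         │        └─ 1
         │           └─ 5 *
         ├─ 2
         │  └─ 6 *
         ├─ 4
         │  ├─ 3 *
         │  └─ 6
         │     └─ 4
         │        └─ 5
         │           └─ 0 *
         ├─ 5
         │  └─ 0
         │     └─ 1
         │        └─ 7
         │           └─ 0 *
         ├─ 6
         │  └─ 8
         │     └─ 1
         │        └─ 8 *
         ├─ 7
         │  └─ 9
         │     └─ 5
         │        └─ 6 *
         ├─ 8
         │  └─ 9
         │     └─ 5
         │        └─ 8 *
         └─ 9
            └─ 3
               └─ 4 *
Counting every labelled node above: 37.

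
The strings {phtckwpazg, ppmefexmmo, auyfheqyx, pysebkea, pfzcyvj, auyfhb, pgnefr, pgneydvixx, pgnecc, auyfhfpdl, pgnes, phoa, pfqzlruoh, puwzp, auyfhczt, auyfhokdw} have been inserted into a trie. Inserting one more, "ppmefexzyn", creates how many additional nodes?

3

Walking "ppmefexzyn" from the root, the first 7 characters ("ppmefex") follow existing edges; "z" is the first miss.
So 10 − 7 = 3 new nodes.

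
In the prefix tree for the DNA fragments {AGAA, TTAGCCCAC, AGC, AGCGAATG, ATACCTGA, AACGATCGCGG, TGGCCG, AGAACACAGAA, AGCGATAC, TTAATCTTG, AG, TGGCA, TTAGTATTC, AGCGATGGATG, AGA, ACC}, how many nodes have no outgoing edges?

12

A leaf is a node with no children — equivalently, the end of a word that is not a proper prefix of any other stored word.
Those words: "AACGATCGCGG", "ACC", "AGAACACAGAA", "AGCGAATG", "AGCGATAC", "AGCGATGGATG", "ATACCTGA", "TGGCA", "TGGCCG", "TTAATCTTG", "TTAGCCCAC", "TTAGTATTC"
Leaf count: 12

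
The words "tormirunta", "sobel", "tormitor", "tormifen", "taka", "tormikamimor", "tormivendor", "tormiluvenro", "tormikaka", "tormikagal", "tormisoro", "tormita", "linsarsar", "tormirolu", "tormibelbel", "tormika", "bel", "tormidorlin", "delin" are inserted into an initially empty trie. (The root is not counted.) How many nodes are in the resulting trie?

Insert word by word; a character creates a node only if that edge doesn't already exist:
  "tormirunta" → 10 new (t, o, r, m, i, r, u, n, t, a)
  "sobel" → 5 new (s, o, b, e, l)
  "tormitor" → prefix "tormi" already present; 3 new (t, o, r)
  "tormifen" → prefix "tormi" already present; 3 new (f, e, n)
  "taka" → prefix "t" already present; 3 new (a, k, a)
  "tormikamimor" → prefix "tormi" already present; 7 new (k, a, m, i, m, o, r)
  "tormivendor" → prefix "tormi" already present; 6 new (v, e, n, d, o, r)
  "tormiluvenro" → prefix "tormi" already present; 7 new (l, u, v, e, n, r, o)
  "tormikaka" → prefix "tormika" already present; 2 new (k, a)
  "tormikagal" → prefix "tormika" already present; 3 new (g, a, l)
  "tormisoro" → prefix "tormi" already present; 4 new (s, o, r, o)
  "tormita" → prefix "tormit" already present; 1 new (a)
  "linsarsar" → 9 new (l, i, n, s, a, r, s, a, r)
  "tormirolu" → prefix "tormir" already present; 3 new (o, l, u)
  "tormibelbel" → prefix "tormi" already present; 6 new (b, e, l, b, e, l)
  "tormika" → prefix "tormika" already present; 0 new (none)
  "bel" → 3 new (b, e, l)
  "tormidorlin" → prefix "tormi" already present; 6 new (d, o, r, l, i, n)
  "delin" → 5 new (d, e, l, i, n)
Total nodes = 10 + 5 + 3 + 3 + 3 + 7 + 6 + 7 + 2 + 3 + 4 + 1 + 9 + 3 + 6 + 0 + 3 + 6 + 5 = 86

86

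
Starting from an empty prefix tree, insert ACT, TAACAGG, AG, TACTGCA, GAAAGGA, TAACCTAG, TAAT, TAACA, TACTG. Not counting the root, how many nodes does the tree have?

Count nodes per top-level branch (shared prefixes stored once):
  'A'-branch (ACT, AG): 4 nodes
  'G'-branch (GAAAGGA): 7 nodes
  'T'-branch (TAACA, TAACAGG, TAACCTAG, TAAT, TACTG, TACTGCA): 17 nodes
Sum: 28

28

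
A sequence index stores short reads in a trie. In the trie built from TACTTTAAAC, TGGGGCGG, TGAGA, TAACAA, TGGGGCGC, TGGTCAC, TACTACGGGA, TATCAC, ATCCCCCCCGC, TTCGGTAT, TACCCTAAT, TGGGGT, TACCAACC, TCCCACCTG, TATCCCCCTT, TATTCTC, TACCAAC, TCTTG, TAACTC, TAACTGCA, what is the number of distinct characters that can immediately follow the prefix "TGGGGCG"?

2

Walk "TGGGGCG" from the root, arriving at one node.
Distinct next characters after "TGGGGCG": C, G.
That node has 2 child edges.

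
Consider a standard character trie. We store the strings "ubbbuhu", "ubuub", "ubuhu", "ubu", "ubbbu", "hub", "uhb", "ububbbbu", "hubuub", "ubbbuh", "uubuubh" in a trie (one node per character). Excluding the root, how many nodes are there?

Trace insertions, counting only characters that open a new branch:
  "ubbbuhu" → 7 new (u, b, b, b, u, h, u)
  "ubuub" → prefix "ub" already present; 3 new (u, u, b)
  "ubuhu" → prefix "ubu" already present; 2 new (h, u)
  "ubu" → prefix "ubu" already present; 0 new (none)
  "ubbbu" → prefix "ubbbu" already present; 0 new (none)
  "hub" → 3 new (h, u, b)
  "uhb" → prefix "u" already present; 2 new (h, b)
  "ububbbbu" → prefix "ubu" already present; 5 new (b, b, b, b, u)
  "hubuub" → prefix "hub" already present; 3 new (u, u, b)
  "ubbbuh" → prefix "ubbbuh" already present; 0 new (none)
  "uubuubh" → prefix "u" already present; 6 new (u, b, u, u, b, h)
Total nodes = 7 + 3 + 2 + 0 + 0 + 3 + 2 + 5 + 3 + 0 + 6 = 31

31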